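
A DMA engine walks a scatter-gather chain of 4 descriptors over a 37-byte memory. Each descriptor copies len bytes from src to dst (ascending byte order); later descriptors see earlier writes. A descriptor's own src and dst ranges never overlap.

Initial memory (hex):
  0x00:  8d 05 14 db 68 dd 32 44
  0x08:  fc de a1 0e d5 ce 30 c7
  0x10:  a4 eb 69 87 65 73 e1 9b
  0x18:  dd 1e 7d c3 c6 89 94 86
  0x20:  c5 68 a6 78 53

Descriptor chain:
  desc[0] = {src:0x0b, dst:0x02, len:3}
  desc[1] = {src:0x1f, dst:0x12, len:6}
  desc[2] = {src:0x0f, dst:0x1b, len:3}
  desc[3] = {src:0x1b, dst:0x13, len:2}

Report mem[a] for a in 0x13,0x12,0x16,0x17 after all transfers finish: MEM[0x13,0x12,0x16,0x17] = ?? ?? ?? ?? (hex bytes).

MEM[0x13,0x12,0x16,0x17] = c7 86 78 53

#0 dst[0x02+3] := {0x0e,0xd5,0xce}
#1 dst[0x12+6] := {0x86,0xc5,0x68,0xa6,0x78,0x53}
#2 dst[0x1b+3] := {0xc7,0xa4,0xeb}
#3 dst[0x13+2] := {0xc7,0xa4}
query mem[0x13]=0xc7, mem[0x12]=0x86, mem[0x16]=0x78, mem[0x17]=0x53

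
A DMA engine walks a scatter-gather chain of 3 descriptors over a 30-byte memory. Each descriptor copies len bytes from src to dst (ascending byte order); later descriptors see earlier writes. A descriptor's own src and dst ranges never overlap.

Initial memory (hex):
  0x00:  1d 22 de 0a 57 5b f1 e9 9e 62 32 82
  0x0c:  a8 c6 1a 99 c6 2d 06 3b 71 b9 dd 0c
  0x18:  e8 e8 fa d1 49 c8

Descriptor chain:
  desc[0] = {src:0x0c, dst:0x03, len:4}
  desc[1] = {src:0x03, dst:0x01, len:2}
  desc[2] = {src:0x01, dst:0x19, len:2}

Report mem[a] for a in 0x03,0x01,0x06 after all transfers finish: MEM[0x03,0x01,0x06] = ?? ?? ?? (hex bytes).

[0] 0x0c->0x03 len=4 : a8 c6 1a 99
[1] 0x03->0x01 len=2 : a8 c6
[2] 0x01->0x19 len=2 : a8 c6
query mem[0x03]=0xa8, mem[0x01]=0xa8, mem[0x06]=0x99

MEM[0x03,0x01,0x06] = a8 a8 99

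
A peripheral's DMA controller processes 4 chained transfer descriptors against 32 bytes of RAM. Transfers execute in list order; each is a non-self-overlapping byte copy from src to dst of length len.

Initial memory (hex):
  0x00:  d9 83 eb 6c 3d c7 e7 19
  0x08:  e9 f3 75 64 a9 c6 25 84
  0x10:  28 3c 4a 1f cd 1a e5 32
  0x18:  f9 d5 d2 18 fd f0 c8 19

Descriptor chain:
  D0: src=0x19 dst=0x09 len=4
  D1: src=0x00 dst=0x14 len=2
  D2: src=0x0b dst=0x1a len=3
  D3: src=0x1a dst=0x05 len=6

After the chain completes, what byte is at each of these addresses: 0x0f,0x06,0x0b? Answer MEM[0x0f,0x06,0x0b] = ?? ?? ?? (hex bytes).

D0: mem[0x09..0x0c] <- [d5 d2 18 fd]
D1: mem[0x14..0x15] <- [d9 83]
D2: mem[0x1a..0x1c] <- [18 fd c6]
D3: mem[0x05..0x0a] <- [18 fd c6 f0 c8 19]
query mem[0x0f]=0x84, mem[0x06]=0xfd, mem[0x0b]=0x18

MEM[0x0f,0x06,0x0b] = 84 fd 18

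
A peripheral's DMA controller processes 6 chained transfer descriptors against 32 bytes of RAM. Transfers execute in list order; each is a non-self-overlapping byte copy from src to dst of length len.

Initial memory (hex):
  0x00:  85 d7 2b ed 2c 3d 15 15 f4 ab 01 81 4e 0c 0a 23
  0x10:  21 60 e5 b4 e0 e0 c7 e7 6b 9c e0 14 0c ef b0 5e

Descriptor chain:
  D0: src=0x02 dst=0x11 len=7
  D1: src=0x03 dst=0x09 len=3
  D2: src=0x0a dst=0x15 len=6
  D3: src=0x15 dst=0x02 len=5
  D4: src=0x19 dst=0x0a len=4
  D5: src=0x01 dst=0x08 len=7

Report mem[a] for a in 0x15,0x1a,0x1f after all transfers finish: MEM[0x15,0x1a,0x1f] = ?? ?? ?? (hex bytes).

MEM[0x15,0x1a,0x1f] = 2c 23 5e

D0: mem[0x11..0x17] <- [2b ed 2c 3d 15 15 f4]
D1: mem[0x09..0x0b] <- [ed 2c 3d]
D2: mem[0x15..0x1a] <- [2c 3d 4e 0c 0a 23]
D3: mem[0x02..0x06] <- [2c 3d 4e 0c 0a]
D4: mem[0x0a..0x0d] <- [0a 23 14 0c]
D5: mem[0x08..0x0e] <- [d7 2c 3d 4e 0c 0a 15]
query mem[0x15]=0x2c, mem[0x1a]=0x23, mem[0x1f]=0x5e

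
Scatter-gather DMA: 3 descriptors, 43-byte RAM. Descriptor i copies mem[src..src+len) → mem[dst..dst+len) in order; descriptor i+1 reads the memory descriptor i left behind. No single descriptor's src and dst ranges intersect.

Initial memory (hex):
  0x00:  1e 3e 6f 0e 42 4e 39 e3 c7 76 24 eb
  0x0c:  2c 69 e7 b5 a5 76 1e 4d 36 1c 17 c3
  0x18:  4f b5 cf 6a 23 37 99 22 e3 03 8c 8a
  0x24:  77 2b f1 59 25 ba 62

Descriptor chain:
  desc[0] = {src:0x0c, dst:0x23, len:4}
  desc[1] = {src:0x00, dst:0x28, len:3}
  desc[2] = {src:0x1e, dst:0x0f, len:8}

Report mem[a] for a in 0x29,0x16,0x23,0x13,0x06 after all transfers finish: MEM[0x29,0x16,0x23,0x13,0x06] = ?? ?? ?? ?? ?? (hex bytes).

  after D0: wrote 4B at 0x23 = 2c69e7b5
  after D1: wrote 3B at 0x28 = 1e3e6f
  after D2: wrote 8B at 0x0f = 9922e3038c2c69e7
query mem[0x29]=0x3e, mem[0x16]=0xe7, mem[0x23]=0x2c, mem[0x13]=0x8c, mem[0x06]=0x39

MEM[0x29,0x16,0x23,0x13,0x06] = 3e e7 2c 8c 39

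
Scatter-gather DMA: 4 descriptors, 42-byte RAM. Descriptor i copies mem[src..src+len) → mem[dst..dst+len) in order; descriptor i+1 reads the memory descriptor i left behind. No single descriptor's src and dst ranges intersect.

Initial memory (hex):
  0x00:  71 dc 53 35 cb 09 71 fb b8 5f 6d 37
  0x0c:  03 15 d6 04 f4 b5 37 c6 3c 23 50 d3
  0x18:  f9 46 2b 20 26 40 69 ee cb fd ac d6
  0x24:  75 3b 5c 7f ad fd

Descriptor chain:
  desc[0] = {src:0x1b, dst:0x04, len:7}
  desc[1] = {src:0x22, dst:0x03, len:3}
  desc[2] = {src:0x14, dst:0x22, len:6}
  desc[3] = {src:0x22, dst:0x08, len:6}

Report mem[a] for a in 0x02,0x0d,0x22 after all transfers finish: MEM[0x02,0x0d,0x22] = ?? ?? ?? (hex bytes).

[0] 0x1b->0x04 len=7 : 20 26 40 69 ee cb fd
[1] 0x22->0x03 len=3 : ac d6 75
[2] 0x14->0x22 len=6 : 3c 23 50 d3 f9 46
[3] 0x22->0x08 len=6 : 3c 23 50 d3 f9 46
query mem[0x02]=0x53, mem[0x0d]=0x46, mem[0x22]=0x3c

MEM[0x02,0x0d,0x22] = 53 46 3c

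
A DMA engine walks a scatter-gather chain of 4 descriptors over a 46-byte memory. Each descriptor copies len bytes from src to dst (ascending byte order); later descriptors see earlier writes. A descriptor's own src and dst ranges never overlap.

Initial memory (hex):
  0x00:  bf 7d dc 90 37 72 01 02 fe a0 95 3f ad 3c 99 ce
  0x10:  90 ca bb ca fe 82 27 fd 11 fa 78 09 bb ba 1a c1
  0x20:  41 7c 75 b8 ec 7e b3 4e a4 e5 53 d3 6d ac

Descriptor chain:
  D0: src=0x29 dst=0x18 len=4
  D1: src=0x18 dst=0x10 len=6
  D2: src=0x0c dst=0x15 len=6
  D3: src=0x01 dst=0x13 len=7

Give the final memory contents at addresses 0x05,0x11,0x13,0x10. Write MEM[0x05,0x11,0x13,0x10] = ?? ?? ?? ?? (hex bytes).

MEM[0x05,0x11,0x13,0x10] = 72 53 7d e5

#0 dst[0x18+4] := {0xe5,0x53,0xd3,0x6d}
#1 dst[0x10+6] := {0xe5,0x53,0xd3,0x6d,0xbb,0xba}
#2 dst[0x15+6] := {0xad,0x3c,0x99,0xce,0xe5,0x53}
#3 dst[0x13+7] := {0x7d,0xdc,0x90,0x37,0x72,0x01,0x02}
query mem[0x05]=0x72, mem[0x11]=0x53, mem[0x13]=0x7d, mem[0x10]=0xe5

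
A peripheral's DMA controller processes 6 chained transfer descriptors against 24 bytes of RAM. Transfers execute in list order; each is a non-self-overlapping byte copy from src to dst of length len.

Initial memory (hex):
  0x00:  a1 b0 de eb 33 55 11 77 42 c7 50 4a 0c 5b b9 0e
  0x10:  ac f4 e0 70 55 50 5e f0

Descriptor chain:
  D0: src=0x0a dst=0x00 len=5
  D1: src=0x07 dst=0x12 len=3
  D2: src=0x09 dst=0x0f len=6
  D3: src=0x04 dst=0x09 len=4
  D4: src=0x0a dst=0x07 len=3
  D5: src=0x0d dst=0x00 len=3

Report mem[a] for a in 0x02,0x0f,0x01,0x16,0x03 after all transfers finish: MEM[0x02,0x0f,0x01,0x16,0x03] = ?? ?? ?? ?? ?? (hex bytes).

MEM[0x02,0x0f,0x01,0x16,0x03] = c7 c7 b9 5e 5b

[0] 0x0a->0x00 len=5 : 50 4a 0c 5b b9
[1] 0x07->0x12 len=3 : 77 42 c7
[2] 0x09->0x0f len=6 : c7 50 4a 0c 5b b9
[3] 0x04->0x09 len=4 : b9 55 11 77
[4] 0x0a->0x07 len=3 : 55 11 77
[5] 0x0d->0x00 len=3 : 5b b9 c7
query mem[0x02]=0xc7, mem[0x0f]=0xc7, mem[0x01]=0xb9, mem[0x16]=0x5e, mem[0x03]=0x5b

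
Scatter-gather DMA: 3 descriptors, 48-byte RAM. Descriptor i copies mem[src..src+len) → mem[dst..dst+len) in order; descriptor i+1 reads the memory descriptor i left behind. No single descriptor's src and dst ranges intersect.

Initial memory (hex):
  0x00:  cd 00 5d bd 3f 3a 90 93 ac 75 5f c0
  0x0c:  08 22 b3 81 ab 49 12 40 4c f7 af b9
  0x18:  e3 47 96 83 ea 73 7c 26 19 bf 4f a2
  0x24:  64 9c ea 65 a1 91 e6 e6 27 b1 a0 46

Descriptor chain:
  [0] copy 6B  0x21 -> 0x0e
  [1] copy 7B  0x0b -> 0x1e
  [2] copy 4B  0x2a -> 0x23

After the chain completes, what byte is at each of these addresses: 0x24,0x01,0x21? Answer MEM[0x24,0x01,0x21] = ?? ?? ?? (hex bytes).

  after D0: wrote 6B at 0x0e = bf4fa2649cea
  after D1: wrote 7B at 0x1e = c00822bf4fa264
  after D2: wrote 4B at 0x23 = e6e627b1
query mem[0x24]=0xe6, mem[0x01]=0x00, mem[0x21]=0xbf

MEM[0x24,0x01,0x21] = e6 00 bf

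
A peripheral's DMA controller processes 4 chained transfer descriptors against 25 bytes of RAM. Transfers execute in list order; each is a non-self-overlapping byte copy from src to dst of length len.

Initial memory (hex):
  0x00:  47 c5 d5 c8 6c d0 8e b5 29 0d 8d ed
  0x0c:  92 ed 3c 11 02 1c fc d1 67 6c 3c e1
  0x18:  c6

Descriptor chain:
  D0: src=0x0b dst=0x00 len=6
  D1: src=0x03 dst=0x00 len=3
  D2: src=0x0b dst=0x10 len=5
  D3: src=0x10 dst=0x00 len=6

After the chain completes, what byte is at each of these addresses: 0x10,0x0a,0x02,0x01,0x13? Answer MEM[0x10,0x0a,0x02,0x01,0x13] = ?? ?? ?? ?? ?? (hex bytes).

[0] 0x0b->0x00 len=6 : ed 92 ed 3c 11 02
[1] 0x03->0x00 len=3 : 3c 11 02
[2] 0x0b->0x10 len=5 : ed 92 ed 3c 11
[3] 0x10->0x00 len=6 : ed 92 ed 3c 11 6c
query mem[0x10]=0xed, mem[0x0a]=0x8d, mem[0x02]=0xed, mem[0x01]=0x92, mem[0x13]=0x3c

MEM[0x10,0x0a,0x02,0x01,0x13] = ed 8d ed 92 3c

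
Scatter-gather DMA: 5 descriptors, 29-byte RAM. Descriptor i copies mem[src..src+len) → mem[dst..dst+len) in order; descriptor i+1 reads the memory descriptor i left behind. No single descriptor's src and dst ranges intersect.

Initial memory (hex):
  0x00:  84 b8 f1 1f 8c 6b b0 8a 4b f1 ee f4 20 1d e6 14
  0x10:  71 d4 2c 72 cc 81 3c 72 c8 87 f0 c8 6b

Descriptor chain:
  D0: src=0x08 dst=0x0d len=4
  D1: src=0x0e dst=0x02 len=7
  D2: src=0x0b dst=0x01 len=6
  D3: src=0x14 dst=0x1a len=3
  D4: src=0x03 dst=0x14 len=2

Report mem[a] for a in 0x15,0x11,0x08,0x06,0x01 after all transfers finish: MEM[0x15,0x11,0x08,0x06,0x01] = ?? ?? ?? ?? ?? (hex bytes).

D0: mem[0x0d..0x10] <- [4b f1 ee f4]
D1: mem[0x02..0x08] <- [f1 ee f4 d4 2c 72 cc]
D2: mem[0x01..0x06] <- [f4 20 4b f1 ee f4]
D3: mem[0x1a..0x1c] <- [cc 81 3c]
D4: mem[0x14..0x15] <- [4b f1]
query mem[0x15]=0xf1, mem[0x11]=0xd4, mem[0x08]=0xcc, mem[0x06]=0xf4, mem[0x01]=0xf4

MEM[0x15,0x11,0x08,0x06,0x01] = f1 d4 cc f4 f4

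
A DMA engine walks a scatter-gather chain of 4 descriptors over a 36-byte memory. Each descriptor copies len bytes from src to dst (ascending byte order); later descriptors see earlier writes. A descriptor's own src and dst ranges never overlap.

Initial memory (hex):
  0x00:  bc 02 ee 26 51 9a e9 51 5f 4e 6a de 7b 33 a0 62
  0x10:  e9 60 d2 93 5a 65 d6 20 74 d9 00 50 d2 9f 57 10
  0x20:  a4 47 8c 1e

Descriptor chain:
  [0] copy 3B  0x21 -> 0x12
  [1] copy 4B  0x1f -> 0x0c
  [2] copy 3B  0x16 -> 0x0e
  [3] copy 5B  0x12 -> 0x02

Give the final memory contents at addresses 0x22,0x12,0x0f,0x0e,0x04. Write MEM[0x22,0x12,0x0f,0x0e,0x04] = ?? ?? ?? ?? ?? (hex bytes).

MEM[0x22,0x12,0x0f,0x0e,0x04] = 8c 47 20 d6 1e

  after D0: wrote 3B at 0x12 = 478c1e
  after D1: wrote 4B at 0x0c = 10a4478c
  after D2: wrote 3B at 0x0e = d62074
  after D3: wrote 5B at 0x02 = 478c1e65d6
query mem[0x22]=0x8c, mem[0x12]=0x47, mem[0x0f]=0x20, mem[0x0e]=0xd6, mem[0x04]=0x1e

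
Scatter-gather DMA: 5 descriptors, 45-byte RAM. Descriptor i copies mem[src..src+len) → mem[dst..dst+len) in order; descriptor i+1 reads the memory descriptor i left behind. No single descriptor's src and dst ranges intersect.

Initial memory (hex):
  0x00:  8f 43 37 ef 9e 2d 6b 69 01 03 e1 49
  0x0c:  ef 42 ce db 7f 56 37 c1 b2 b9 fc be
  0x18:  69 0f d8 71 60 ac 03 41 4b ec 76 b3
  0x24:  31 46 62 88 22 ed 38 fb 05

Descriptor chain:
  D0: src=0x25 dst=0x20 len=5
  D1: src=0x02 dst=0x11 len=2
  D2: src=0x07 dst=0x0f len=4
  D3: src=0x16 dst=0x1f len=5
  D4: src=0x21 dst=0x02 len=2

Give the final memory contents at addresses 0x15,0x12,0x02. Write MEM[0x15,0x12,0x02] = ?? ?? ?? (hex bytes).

MEM[0x15,0x12,0x02] = b9 e1 69

#0 dst[0x20+5] := {0x46,0x62,0x88,0x22,0xed}
#1 dst[0x11+2] := {0x37,0xef}
#2 dst[0x0f+4] := {0x69,0x01,0x03,0xe1}
#3 dst[0x1f+5] := {0xfc,0xbe,0x69,0x0f,0xd8}
#4 dst[0x02+2] := {0x69,0x0f}
query mem[0x15]=0xb9, mem[0x12]=0xe1, mem[0x02]=0x69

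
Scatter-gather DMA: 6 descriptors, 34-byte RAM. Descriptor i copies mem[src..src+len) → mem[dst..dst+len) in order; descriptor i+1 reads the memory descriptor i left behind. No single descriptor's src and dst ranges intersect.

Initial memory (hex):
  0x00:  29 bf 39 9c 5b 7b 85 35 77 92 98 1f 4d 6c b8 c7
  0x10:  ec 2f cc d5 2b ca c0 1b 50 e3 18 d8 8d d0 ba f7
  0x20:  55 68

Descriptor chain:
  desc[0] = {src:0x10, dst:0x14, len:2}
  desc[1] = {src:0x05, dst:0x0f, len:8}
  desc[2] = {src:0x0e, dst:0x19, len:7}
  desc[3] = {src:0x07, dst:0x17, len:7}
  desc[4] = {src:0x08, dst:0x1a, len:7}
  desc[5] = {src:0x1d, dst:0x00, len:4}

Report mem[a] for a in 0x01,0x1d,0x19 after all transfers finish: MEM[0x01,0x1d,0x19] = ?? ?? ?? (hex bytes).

D0: mem[0x14..0x15] <- [ec 2f]
D1: mem[0x0f..0x16] <- [7b 85 35 77 92 98 1f 4d]
D2: mem[0x19..0x1f] <- [b8 7b 85 35 77 92 98]
D3: mem[0x17..0x1d] <- [35 77 92 98 1f 4d 6c]
D4: mem[0x1a..0x20] <- [77 92 98 1f 4d 6c b8]
D5: mem[0x00..0x03] <- [1f 4d 6c b8]
query mem[0x01]=0x4d, mem[0x1d]=0x1f, mem[0x19]=0x92

MEM[0x01,0x1d,0x19] = 4d 1f 92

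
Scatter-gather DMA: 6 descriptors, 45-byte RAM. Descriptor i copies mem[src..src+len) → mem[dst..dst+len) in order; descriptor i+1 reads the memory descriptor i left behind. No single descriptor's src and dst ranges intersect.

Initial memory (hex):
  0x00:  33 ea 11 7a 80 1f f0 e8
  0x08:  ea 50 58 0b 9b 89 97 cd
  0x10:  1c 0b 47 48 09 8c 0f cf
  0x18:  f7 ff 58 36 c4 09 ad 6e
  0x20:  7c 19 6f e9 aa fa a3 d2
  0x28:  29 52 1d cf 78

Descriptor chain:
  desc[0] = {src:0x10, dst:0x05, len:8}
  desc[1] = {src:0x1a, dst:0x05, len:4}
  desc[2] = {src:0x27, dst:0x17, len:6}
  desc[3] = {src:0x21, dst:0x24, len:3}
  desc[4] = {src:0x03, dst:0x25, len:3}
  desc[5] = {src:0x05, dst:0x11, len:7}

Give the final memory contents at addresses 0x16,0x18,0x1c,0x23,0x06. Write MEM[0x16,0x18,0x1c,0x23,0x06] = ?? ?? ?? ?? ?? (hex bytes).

D0: mem[0x05..0x0c] <- [1c 0b 47 48 09 8c 0f cf]
D1: mem[0x05..0x08] <- [58 36 c4 09]
D2: mem[0x17..0x1c] <- [d2 29 52 1d cf 78]
D3: mem[0x24..0x26] <- [19 6f e9]
D4: mem[0x25..0x27] <- [7a 80 58]
D5: mem[0x11..0x17] <- [58 36 c4 09 09 8c 0f]
query mem[0x16]=0x8c, mem[0x18]=0x29, mem[0x1c]=0x78, mem[0x23]=0xe9, mem[0x06]=0x36

MEM[0x16,0x18,0x1c,0x23,0x06] = 8c 29 78 e9 36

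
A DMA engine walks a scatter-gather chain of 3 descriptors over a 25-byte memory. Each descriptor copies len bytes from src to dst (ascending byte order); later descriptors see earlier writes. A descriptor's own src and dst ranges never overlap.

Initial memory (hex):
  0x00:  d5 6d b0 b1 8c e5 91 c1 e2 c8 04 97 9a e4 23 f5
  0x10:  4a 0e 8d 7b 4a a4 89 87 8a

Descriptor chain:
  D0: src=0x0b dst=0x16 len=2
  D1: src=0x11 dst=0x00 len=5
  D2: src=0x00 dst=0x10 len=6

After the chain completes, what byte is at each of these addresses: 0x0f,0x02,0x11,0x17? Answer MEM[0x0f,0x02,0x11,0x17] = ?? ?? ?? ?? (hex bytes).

  after D0: wrote 2B at 0x16 = 979a
  after D1: wrote 5B at 0x00 = 0e8d7b4aa4
  after D2: wrote 6B at 0x10 = 0e8d7b4aa4e5
query mem[0x0f]=0xf5, mem[0x02]=0x7b, mem[0x11]=0x8d, mem[0x17]=0x9a

MEM[0x0f,0x02,0x11,0x17] = f5 7b 8d 9a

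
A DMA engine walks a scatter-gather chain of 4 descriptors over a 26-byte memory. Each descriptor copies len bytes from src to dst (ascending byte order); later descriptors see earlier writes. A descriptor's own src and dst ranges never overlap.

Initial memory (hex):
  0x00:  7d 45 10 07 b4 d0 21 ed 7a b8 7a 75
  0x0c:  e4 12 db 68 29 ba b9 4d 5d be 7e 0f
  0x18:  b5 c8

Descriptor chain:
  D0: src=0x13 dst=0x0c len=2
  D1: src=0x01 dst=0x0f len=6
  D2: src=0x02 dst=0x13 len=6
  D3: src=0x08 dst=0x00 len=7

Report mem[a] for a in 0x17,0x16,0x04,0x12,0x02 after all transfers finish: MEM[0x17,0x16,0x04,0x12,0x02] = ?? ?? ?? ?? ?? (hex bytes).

[0] 0x13->0x0c len=2 : 4d 5d
[1] 0x01->0x0f len=6 : 45 10 07 b4 d0 21
[2] 0x02->0x13 len=6 : 10 07 b4 d0 21 ed
[3] 0x08->0x00 len=7 : 7a b8 7a 75 4d 5d db
query mem[0x17]=0x21, mem[0x16]=0xd0, mem[0x04]=0x4d, mem[0x12]=0xb4, mem[0x02]=0x7a

MEM[0x17,0x16,0x04,0x12,0x02] = 21 d0 4d b4 7a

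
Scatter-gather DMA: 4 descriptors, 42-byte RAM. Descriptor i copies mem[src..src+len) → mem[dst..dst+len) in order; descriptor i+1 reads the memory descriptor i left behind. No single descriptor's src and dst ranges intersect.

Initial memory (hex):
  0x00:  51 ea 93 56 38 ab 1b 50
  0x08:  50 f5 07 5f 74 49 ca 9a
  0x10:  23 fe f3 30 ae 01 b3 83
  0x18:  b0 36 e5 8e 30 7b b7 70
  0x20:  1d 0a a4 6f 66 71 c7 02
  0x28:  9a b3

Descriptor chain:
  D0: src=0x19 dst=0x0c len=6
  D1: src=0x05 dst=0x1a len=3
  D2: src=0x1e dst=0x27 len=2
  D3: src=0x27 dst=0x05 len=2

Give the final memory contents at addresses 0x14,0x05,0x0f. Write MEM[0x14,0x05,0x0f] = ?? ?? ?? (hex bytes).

D0: mem[0x0c..0x11] <- [36 e5 8e 30 7b b7]
D1: mem[0x1a..0x1c] <- [ab 1b 50]
D2: mem[0x27..0x28] <- [b7 70]
D3: mem[0x05..0x06] <- [b7 70]
query mem[0x14]=0xae, mem[0x05]=0xb7, mem[0x0f]=0x30

MEM[0x14,0x05,0x0f] = ae b7 30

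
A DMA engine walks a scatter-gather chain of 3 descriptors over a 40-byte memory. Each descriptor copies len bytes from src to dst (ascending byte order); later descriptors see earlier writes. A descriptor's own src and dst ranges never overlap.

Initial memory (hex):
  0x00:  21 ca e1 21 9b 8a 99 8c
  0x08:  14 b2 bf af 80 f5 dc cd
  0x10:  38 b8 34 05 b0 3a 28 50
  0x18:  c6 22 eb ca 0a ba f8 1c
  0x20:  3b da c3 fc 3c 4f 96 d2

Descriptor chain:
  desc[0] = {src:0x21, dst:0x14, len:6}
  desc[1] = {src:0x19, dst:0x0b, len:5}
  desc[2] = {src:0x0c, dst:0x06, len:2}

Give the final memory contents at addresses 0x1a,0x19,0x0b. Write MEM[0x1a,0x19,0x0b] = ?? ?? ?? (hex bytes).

[0] 0x21->0x14 len=6 : da c3 fc 3c 4f 96
[1] 0x19->0x0b len=5 : 96 eb ca 0a ba
[2] 0x0c->0x06 len=2 : eb ca
query mem[0x1a]=0xeb, mem[0x19]=0x96, mem[0x0b]=0x96

MEM[0x1a,0x19,0x0b] = eb 96 96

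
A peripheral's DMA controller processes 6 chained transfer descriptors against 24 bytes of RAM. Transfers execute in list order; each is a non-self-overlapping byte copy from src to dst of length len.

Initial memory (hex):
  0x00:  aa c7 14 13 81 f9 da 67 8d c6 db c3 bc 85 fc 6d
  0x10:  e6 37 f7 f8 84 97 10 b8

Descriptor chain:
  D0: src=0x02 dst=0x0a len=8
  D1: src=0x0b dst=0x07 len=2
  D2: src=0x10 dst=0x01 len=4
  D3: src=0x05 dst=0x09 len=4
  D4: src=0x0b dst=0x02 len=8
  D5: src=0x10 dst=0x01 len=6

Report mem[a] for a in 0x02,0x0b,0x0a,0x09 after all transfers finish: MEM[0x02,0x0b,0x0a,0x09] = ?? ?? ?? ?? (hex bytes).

MEM[0x02,0x0b,0x0a,0x09] = c6 13 da f7

D0: mem[0x0a..0x11] <- [14 13 81 f9 da 67 8d c6]
D1: mem[0x07..0x08] <- [13 81]
D2: mem[0x01..0x04] <- [8d c6 f7 f8]
D3: mem[0x09..0x0c] <- [f9 da 13 81]
D4: mem[0x02..0x09] <- [13 81 f9 da 67 8d c6 f7]
D5: mem[0x01..0x06] <- [8d c6 f7 f8 84 97]
query mem[0x02]=0xc6, mem[0x0b]=0x13, mem[0x0a]=0xda, mem[0x09]=0xf7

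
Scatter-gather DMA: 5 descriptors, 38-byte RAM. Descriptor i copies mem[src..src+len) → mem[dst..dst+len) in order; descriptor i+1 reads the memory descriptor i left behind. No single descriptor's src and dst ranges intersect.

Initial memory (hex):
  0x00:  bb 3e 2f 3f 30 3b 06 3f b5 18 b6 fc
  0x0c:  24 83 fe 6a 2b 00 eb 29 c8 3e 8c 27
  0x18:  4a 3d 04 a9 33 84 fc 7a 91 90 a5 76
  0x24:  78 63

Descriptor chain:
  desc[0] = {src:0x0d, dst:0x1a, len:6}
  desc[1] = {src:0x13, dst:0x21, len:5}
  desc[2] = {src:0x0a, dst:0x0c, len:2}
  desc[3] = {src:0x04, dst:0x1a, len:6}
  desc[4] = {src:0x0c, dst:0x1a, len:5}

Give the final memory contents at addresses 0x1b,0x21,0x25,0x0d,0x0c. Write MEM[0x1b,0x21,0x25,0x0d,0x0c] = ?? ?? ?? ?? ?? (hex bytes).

  after D0: wrote 6B at 0x1a = 83fe6a2b00eb
  after D1: wrote 5B at 0x21 = 29c83e8c27
  after D2: wrote 2B at 0x0c = b6fc
  after D3: wrote 6B at 0x1a = 303b063fb518
  after D4: wrote 5B at 0x1a = b6fcfe6a2b
query mem[0x1b]=0xfc, mem[0x21]=0x29, mem[0x25]=0x27, mem[0x0d]=0xfc, mem[0x0c]=0xb6

MEM[0x1b,0x21,0x25,0x0d,0x0c] = fc 29 27 fc b6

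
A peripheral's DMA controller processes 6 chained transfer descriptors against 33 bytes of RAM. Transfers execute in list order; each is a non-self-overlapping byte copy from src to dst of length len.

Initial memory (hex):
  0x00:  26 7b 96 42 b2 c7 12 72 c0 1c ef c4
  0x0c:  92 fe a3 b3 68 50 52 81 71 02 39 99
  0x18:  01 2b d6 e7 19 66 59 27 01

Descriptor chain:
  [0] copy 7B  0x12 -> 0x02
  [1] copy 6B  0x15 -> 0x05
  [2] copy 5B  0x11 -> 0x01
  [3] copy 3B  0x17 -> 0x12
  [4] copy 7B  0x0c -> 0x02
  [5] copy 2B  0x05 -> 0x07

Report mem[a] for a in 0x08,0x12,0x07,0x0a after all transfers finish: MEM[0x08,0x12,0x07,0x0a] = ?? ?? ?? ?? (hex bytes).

  after D0: wrote 7B at 0x02 = 52817102399901
  after D1: wrote 6B at 0x05 = 023999012bd6
  after D2: wrote 5B at 0x01 = 5052817102
  after D3: wrote 3B at 0x12 = 99012b
  after D4: wrote 7B at 0x02 = 92fea3b3685099
  after D5: wrote 2B at 0x07 = b368
query mem[0x08]=0x68, mem[0x12]=0x99, mem[0x07]=0xb3, mem[0x0a]=0xd6

MEM[0x08,0x12,0x07,0x0a] = 68 99 b3 d6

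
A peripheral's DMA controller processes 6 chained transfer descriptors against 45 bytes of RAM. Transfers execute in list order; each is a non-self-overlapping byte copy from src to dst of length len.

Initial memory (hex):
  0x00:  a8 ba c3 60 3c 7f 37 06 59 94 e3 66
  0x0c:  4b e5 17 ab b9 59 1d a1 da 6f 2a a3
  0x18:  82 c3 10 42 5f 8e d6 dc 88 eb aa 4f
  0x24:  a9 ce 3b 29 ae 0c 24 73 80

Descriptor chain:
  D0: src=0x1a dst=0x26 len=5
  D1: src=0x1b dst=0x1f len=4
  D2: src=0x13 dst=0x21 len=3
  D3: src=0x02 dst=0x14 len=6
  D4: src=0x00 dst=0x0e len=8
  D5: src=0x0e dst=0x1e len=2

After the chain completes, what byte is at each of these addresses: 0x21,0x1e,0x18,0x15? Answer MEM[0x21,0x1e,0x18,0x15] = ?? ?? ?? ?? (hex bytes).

MEM[0x21,0x1e,0x18,0x15] = a1 a8 37 06

  after D0: wrote 5B at 0x26 = 10425f8ed6
  after D1: wrote 4B at 0x1f = 425f8ed6
  after D2: wrote 3B at 0x21 = a1da6f
  after D3: wrote 6B at 0x14 = c3603c7f3706
  after D4: wrote 8B at 0x0e = a8bac3603c7f3706
  after D5: wrote 2B at 0x1e = a8ba
query mem[0x21]=0xa1, mem[0x1e]=0xa8, mem[0x18]=0x37, mem[0x15]=0x06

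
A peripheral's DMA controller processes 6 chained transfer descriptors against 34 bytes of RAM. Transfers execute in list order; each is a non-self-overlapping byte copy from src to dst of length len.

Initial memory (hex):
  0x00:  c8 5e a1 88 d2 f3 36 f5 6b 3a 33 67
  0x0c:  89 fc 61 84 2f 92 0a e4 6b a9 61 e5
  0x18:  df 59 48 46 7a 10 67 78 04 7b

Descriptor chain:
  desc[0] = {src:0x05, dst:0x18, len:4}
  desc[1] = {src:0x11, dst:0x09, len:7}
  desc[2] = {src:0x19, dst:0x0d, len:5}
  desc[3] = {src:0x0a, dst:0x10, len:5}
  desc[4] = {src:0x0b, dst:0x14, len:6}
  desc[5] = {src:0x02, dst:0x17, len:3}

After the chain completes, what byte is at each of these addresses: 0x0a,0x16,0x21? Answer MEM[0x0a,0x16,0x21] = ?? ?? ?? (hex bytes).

MEM[0x0a,0x16,0x21] = 0a 36 7b

  after D0: wrote 4B at 0x18 = f336f56b
  after D1: wrote 7B at 0x09 = 920ae46ba961e5
  after D2: wrote 5B at 0x0d = 36f56b7a10
  after D3: wrote 5B at 0x10 = 0ae46b36f5
  after D4: wrote 6B at 0x14 = e46b36f56b0a
  after D5: wrote 3B at 0x17 = a188d2
query mem[0x0a]=0x0a, mem[0x16]=0x36, mem[0x21]=0x7b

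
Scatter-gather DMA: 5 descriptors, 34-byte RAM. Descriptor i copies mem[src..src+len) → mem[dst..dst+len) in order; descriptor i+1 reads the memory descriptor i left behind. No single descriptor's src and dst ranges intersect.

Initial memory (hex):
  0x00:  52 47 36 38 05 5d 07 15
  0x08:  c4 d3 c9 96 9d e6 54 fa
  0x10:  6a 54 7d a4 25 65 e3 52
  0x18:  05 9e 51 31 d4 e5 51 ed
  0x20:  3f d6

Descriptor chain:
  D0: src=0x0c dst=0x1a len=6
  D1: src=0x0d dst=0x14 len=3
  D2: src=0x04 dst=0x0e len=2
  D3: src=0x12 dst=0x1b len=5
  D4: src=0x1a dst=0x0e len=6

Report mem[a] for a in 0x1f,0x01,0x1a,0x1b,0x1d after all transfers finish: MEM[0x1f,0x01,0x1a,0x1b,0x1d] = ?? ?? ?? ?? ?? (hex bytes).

MEM[0x1f,0x01,0x1a,0x1b,0x1d] = fa 47 9d 7d e6

#0 dst[0x1a+6] := {0x9d,0xe6,0x54,0xfa,0x6a,0x54}
#1 dst[0x14+3] := {0xe6,0x54,0xfa}
#2 dst[0x0e+2] := {0x05,0x5d}
#3 dst[0x1b+5] := {0x7d,0xa4,0xe6,0x54,0xfa}
#4 dst[0x0e+6] := {0x9d,0x7d,0xa4,0xe6,0x54,0xfa}
query mem[0x1f]=0xfa, mem[0x01]=0x47, mem[0x1a]=0x9d, mem[0x1b]=0x7d, mem[0x1d]=0xe6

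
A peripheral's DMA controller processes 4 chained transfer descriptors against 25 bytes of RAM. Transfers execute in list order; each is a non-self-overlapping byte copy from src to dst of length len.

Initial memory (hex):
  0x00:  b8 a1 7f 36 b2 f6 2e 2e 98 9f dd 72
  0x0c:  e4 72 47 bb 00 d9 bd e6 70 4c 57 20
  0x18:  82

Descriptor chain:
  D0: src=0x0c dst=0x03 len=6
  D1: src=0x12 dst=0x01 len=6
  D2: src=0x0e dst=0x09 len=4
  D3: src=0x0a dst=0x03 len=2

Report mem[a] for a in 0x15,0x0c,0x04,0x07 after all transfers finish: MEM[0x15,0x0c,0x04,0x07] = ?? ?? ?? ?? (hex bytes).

#0 dst[0x03+6] := {0xe4,0x72,0x47,0xbb,0x00,0xd9}
#1 dst[0x01+6] := {0xbd,0xe6,0x70,0x4c,0x57,0x20}
#2 dst[0x09+4] := {0x47,0xbb,0x00,0xd9}
#3 dst[0x03+2] := {0xbb,0x00}
query mem[0x15]=0x4c, mem[0x0c]=0xd9, mem[0x04]=0x00, mem[0x07]=0x00

MEM[0x15,0x0c,0x04,0x07] = 4c d9 00 00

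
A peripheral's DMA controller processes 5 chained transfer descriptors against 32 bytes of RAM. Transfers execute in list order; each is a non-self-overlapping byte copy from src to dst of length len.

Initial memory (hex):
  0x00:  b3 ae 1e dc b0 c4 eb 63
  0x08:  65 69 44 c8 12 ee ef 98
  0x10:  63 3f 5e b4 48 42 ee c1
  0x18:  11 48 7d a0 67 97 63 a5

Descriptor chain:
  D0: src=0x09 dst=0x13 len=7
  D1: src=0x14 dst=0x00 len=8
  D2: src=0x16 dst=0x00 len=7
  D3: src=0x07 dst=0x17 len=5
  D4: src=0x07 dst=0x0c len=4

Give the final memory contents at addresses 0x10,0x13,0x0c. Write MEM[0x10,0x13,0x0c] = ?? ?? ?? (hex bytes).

MEM[0x10,0x13,0x0c] = 63 69 a0

[0] 0x09->0x13 len=7 : 69 44 c8 12 ee ef 98
[1] 0x14->0x00 len=8 : 44 c8 12 ee ef 98 7d a0
[2] 0x16->0x00 len=7 : 12 ee ef 98 7d a0 67
[3] 0x07->0x17 len=5 : a0 65 69 44 c8
[4] 0x07->0x0c len=4 : a0 65 69 44
query mem[0x10]=0x63, mem[0x13]=0x69, mem[0x0c]=0xa0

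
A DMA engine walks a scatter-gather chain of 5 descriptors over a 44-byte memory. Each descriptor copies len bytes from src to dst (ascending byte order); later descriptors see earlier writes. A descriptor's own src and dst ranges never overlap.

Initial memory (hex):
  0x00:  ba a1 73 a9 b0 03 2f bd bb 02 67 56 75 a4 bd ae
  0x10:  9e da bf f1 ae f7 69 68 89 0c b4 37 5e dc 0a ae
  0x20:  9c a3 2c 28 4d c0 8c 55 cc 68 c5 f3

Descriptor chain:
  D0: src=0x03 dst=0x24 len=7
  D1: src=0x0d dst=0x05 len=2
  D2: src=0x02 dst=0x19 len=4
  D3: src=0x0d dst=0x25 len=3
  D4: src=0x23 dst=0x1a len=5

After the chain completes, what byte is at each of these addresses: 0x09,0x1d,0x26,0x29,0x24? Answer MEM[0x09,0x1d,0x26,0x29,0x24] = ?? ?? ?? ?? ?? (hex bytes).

  after D0: wrote 7B at 0x24 = a9b0032fbdbb02
  after D1: wrote 2B at 0x05 = a4bd
  after D2: wrote 4B at 0x19 = 73a9b0a4
  after D3: wrote 3B at 0x25 = a4bdae
  after D4: wrote 5B at 0x1a = 28a9a4bdae
query mem[0x09]=0x02, mem[0x1d]=0xbd, mem[0x26]=0xbd, mem[0x29]=0xbb, mem[0x24]=0xa9

MEM[0x09,0x1d,0x26,0x29,0x24] = 02 bd bd bb a9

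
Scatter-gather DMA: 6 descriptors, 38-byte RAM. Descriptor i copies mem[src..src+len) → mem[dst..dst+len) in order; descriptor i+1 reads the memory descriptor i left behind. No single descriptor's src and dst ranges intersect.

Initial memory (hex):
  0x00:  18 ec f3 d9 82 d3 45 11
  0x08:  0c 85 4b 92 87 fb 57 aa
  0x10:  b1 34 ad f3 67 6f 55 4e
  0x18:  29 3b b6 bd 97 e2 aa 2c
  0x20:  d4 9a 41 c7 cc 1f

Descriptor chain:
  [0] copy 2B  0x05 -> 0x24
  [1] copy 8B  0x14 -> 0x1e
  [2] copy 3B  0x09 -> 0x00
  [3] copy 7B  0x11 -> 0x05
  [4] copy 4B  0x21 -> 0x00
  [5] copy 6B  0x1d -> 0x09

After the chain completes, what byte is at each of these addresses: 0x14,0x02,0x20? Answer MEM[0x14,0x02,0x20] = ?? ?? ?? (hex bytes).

#0 dst[0x24+2] := {0xd3,0x45}
#1 dst[0x1e+8] := {0x67,0x6f,0x55,0x4e,0x29,0x3b,0xb6,0xbd}
#2 dst[0x00+3] := {0x85,0x4b,0x92}
#3 dst[0x05+7] := {0x34,0xad,0xf3,0x67,0x6f,0x55,0x4e}
#4 dst[0x00+4] := {0x4e,0x29,0x3b,0xb6}
#5 dst[0x09+6] := {0xe2,0x67,0x6f,0x55,0x4e,0x29}
query mem[0x14]=0x67, mem[0x02]=0x3b, mem[0x20]=0x55

MEM[0x14,0x02,0x20] = 67 3b 55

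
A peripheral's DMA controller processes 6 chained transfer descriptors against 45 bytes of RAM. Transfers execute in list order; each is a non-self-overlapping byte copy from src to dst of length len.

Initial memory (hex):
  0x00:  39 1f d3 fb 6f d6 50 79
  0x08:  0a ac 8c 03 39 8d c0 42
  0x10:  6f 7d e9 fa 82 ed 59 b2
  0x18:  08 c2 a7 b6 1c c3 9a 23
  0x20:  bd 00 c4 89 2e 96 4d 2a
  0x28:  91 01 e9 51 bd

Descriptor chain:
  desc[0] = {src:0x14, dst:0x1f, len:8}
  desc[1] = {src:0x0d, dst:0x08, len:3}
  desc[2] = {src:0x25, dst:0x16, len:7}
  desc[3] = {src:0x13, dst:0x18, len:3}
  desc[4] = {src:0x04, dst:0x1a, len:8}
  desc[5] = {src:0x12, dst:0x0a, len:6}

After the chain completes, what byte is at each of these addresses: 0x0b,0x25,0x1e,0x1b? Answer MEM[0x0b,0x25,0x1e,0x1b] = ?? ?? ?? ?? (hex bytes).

MEM[0x0b,0x25,0x1e,0x1b] = fa a7 8d d6

  after D0: wrote 8B at 0x1f = 82ed59b208c2a7b6
  after D1: wrote 3B at 0x08 = 8dc042
  after D2: wrote 7B at 0x16 = a7b62a9101e951
  after D3: wrote 3B at 0x18 = fa82ed
  after D4: wrote 8B at 0x1a = 6fd650798dc04203
  after D5: wrote 6B at 0x0a = e9fa82eda7b6
query mem[0x0b]=0xfa, mem[0x25]=0xa7, mem[0x1e]=0x8d, mem[0x1b]=0xd6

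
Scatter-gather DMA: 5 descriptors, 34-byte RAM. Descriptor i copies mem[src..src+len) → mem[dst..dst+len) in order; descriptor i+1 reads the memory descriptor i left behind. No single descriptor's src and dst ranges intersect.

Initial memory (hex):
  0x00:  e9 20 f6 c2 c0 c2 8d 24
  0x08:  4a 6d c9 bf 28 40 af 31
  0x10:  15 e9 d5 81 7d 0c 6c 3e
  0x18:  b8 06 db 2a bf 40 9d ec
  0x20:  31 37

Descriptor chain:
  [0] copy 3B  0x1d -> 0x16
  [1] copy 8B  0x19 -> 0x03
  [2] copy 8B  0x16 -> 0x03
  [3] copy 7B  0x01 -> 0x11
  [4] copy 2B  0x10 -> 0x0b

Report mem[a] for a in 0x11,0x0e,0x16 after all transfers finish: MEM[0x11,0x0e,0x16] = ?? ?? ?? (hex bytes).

#0 dst[0x16+3] := {0x40,0x9d,0xec}
#1 dst[0x03+8] := {0x06,0xdb,0x2a,0xbf,0x40,0x9d,0xec,0x31}
#2 dst[0x03+8] := {0x40,0x9d,0xec,0x06,0xdb,0x2a,0xbf,0x40}
#3 dst[0x11+7] := {0x20,0xf6,0x40,0x9d,0xec,0x06,0xdb}
#4 dst[0x0b+2] := {0x15,0x20}
query mem[0x11]=0x20, mem[0x0e]=0xaf, mem[0x16]=0x06

MEM[0x11,0x0e,0x16] = 20 af 06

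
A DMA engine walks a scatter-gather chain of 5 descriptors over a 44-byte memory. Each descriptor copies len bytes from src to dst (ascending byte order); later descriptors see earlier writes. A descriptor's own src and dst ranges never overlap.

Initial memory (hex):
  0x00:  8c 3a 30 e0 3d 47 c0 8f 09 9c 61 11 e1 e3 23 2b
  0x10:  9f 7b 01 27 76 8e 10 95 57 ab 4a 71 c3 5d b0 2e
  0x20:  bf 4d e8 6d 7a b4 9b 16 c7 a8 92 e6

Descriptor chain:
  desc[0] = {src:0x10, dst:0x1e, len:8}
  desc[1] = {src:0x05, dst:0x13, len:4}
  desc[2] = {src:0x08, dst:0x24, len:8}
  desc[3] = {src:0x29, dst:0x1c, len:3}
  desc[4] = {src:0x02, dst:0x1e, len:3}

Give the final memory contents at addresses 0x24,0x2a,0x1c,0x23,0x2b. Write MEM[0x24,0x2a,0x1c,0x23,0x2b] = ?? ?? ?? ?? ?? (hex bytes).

MEM[0x24,0x2a,0x1c,0x23,0x2b] = 09 23 e3 8e 2b

#0 dst[0x1e+8] := {0x9f,0x7b,0x01,0x27,0x76,0x8e,0x10,0x95}
#1 dst[0x13+4] := {0x47,0xc0,0x8f,0x09}
#2 dst[0x24+8] := {0x09,0x9c,0x61,0x11,0xe1,0xe3,0x23,0x2b}
#3 dst[0x1c+3] := {0xe3,0x23,0x2b}
#4 dst[0x1e+3] := {0x30,0xe0,0x3d}
query mem[0x24]=0x09, mem[0x2a]=0x23, mem[0x1c]=0xe3, mem[0x23]=0x8e, mem[0x2b]=0x2b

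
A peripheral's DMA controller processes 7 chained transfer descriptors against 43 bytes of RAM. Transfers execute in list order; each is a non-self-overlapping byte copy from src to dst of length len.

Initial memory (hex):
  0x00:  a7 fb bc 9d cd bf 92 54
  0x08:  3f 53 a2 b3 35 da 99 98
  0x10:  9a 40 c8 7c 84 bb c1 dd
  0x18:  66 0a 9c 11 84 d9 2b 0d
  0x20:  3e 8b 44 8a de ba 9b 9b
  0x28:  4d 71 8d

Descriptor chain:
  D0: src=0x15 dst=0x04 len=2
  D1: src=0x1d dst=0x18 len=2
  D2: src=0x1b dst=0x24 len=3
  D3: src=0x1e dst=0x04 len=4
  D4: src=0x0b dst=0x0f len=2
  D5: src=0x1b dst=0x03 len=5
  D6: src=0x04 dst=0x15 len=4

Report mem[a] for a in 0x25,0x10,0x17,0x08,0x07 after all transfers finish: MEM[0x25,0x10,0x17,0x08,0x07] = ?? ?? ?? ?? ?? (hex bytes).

D0: mem[0x04..0x05] <- [bb c1]
D1: mem[0x18..0x19] <- [d9 2b]
D2: mem[0x24..0x26] <- [11 84 d9]
D3: mem[0x04..0x07] <- [2b 0d 3e 8b]
D4: mem[0x0f..0x10] <- [b3 35]
D5: mem[0x03..0x07] <- [11 84 d9 2b 0d]
D6: mem[0x15..0x18] <- [84 d9 2b 0d]
query mem[0x25]=0x84, mem[0x10]=0x35, mem[0x17]=0x2b, mem[0x08]=0x3f, mem[0x07]=0x0d

MEM[0x25,0x10,0x17,0x08,0x07] = 84 35 2b 3f 0d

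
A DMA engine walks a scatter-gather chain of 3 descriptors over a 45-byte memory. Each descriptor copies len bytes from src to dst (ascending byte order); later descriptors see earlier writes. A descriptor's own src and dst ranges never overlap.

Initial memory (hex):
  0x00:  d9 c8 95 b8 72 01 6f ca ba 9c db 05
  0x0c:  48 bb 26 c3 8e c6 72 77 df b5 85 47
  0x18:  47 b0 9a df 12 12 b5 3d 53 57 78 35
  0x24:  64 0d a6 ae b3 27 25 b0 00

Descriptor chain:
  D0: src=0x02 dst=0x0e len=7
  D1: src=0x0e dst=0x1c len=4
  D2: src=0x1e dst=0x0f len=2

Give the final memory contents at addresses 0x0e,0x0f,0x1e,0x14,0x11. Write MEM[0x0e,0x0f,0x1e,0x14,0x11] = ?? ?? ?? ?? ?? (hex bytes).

MEM[0x0e,0x0f,0x1e,0x14,0x11] = 95 72 72 ba 01

#0 dst[0x0e+7] := {0x95,0xb8,0x72,0x01,0x6f,0xca,0xba}
#1 dst[0x1c+4] := {0x95,0xb8,0x72,0x01}
#2 dst[0x0f+2] := {0x72,0x01}
query mem[0x0e]=0x95, mem[0x0f]=0x72, mem[0x1e]=0x72, mem[0x14]=0xba, mem[0x11]=0x01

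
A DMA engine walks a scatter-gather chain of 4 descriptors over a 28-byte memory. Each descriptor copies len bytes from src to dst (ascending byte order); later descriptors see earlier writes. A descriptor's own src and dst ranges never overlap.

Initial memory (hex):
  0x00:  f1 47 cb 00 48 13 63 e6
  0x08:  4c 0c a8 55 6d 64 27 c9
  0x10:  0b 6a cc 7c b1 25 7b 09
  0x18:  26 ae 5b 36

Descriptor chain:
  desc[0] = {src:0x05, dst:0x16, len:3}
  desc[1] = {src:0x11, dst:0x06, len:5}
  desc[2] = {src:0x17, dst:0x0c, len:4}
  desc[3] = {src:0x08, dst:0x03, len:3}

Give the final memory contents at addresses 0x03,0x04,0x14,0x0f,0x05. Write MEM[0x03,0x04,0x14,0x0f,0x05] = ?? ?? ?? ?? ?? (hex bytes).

MEM[0x03,0x04,0x14,0x0f,0x05] = 7c b1 b1 5b 25

  after D0: wrote 3B at 0x16 = 1363e6
  after D1: wrote 5B at 0x06 = 6acc7cb125
  after D2: wrote 4B at 0x0c = 63e6ae5b
  after D3: wrote 3B at 0x03 = 7cb125
query mem[0x03]=0x7c, mem[0x04]=0xb1, mem[0x14]=0xb1, mem[0x0f]=0x5b, mem[0x05]=0x25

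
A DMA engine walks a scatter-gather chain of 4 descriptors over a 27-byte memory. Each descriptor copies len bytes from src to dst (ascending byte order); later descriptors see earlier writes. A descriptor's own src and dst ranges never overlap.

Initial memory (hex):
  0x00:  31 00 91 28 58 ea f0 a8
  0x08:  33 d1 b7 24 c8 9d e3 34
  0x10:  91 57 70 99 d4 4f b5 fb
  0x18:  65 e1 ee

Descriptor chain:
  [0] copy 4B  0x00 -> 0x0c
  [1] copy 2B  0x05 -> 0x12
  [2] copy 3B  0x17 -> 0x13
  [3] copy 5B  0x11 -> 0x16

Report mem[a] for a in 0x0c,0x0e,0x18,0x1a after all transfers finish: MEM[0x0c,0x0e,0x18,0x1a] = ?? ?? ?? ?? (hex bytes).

[0] 0x00->0x0c len=4 : 31 00 91 28
[1] 0x05->0x12 len=2 : ea f0
[2] 0x17->0x13 len=3 : fb 65 e1
[3] 0x11->0x16 len=5 : 57 ea fb 65 e1
query mem[0x0c]=0x31, mem[0x0e]=0x91, mem[0x18]=0xfb, mem[0x1a]=0xe1

MEM[0x0c,0x0e,0x18,0x1a] = 31 91 fb e1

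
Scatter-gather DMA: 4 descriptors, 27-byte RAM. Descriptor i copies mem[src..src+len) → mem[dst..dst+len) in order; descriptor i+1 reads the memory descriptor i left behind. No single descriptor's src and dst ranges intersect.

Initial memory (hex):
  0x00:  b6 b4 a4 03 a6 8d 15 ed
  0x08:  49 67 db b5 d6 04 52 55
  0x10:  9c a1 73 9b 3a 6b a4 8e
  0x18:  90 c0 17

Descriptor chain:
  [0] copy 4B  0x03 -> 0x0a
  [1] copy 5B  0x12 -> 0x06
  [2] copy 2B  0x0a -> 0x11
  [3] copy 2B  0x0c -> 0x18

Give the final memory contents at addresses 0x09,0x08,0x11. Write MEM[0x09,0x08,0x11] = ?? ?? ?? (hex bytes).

[0] 0x03->0x0a len=4 : 03 a6 8d 15
[1] 0x12->0x06 len=5 : 73 9b 3a 6b a4
[2] 0x0a->0x11 len=2 : a4 a6
[3] 0x0c->0x18 len=2 : 8d 15
query mem[0x09]=0x6b, mem[0x08]=0x3a, mem[0x11]=0xa4

MEM[0x09,0x08,0x11] = 6b 3a a4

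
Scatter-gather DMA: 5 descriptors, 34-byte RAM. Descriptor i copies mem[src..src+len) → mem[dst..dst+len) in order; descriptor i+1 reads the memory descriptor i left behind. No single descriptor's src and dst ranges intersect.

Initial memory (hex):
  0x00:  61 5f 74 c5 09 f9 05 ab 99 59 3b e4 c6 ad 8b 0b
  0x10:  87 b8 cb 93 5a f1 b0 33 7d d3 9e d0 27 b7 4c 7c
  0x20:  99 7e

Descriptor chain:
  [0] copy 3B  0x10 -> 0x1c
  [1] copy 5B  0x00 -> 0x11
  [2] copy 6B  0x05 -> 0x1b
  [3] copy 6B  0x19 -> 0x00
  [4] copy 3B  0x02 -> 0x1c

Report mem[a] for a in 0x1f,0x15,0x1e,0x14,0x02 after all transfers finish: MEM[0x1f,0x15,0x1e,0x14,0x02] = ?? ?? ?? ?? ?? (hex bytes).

#0 dst[0x1c+3] := {0x87,0xb8,0xcb}
#1 dst[0x11+5] := {0x61,0x5f,0x74,0xc5,0x09}
#2 dst[0x1b+6] := {0xf9,0x05,0xab,0x99,0x59,0x3b}
#3 dst[0x00+6] := {0xd3,0x9e,0xf9,0x05,0xab,0x99}
#4 dst[0x1c+3] := {0xf9,0x05,0xab}
query mem[0x1f]=0x59, mem[0x15]=0x09, mem[0x1e]=0xab, mem[0x14]=0xc5, mem[0x02]=0xf9

MEM[0x1f,0x15,0x1e,0x14,0x02] = 59 09 ab c5 f9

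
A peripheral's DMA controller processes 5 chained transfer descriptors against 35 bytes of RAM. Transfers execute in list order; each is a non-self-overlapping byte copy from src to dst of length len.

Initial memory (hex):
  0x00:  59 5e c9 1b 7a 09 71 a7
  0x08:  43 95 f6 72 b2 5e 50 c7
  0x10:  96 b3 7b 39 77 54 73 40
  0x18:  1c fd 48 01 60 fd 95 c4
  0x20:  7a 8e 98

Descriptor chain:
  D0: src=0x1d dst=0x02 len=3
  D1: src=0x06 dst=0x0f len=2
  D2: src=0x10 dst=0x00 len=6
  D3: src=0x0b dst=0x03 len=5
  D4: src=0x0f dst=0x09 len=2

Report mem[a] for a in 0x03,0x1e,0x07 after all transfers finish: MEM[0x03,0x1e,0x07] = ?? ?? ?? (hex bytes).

D0: mem[0x02..0x04] <- [fd 95 c4]
D1: mem[0x0f..0x10] <- [71 a7]
D2: mem[0x00..0x05] <- [a7 b3 7b 39 77 54]
D3: mem[0x03..0x07] <- [72 b2 5e 50 71]
D4: mem[0x09..0x0a] <- [71 a7]
query mem[0x03]=0x72, mem[0x1e]=0x95, mem[0x07]=0x71

MEM[0x03,0x1e,0x07] = 72 95 71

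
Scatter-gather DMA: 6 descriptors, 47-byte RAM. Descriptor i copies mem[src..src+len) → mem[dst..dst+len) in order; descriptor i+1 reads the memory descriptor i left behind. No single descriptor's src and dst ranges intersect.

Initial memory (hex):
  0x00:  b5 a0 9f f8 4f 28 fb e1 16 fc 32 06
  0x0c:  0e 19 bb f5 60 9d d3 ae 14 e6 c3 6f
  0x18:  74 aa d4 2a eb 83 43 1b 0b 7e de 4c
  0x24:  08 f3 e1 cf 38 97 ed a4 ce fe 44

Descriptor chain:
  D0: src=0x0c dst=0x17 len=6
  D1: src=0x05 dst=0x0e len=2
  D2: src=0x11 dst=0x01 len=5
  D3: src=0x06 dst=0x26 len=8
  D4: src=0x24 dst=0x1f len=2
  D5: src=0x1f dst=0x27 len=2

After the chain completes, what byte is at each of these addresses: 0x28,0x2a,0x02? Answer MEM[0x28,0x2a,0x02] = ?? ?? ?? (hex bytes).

MEM[0x28,0x2a,0x02] = f3 32 d3

  after D0: wrote 6B at 0x17 = 0e19bbf5609d
  after D1: wrote 2B at 0x0e = 28fb
  after D2: wrote 5B at 0x01 = 9dd3ae14e6
  after D3: wrote 8B at 0x26 = fbe116fc32060e19
  after D4: wrote 2B at 0x1f = 08f3
  after D5: wrote 2B at 0x27 = 08f3
query mem[0x28]=0xf3, mem[0x2a]=0x32, mem[0x02]=0xd3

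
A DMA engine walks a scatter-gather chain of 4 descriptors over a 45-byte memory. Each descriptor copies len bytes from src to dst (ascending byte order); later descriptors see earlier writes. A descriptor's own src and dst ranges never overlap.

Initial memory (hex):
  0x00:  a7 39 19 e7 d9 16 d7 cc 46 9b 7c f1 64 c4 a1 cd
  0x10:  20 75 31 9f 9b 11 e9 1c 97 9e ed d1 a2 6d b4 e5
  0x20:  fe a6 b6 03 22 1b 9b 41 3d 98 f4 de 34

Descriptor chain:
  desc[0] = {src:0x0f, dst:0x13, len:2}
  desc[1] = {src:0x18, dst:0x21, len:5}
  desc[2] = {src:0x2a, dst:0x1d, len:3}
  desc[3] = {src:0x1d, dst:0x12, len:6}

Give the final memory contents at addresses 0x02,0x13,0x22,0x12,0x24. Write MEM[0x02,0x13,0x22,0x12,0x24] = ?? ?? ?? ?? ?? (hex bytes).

MEM[0x02,0x13,0x22,0x12,0x24] = 19 de 9e f4 d1

D0: mem[0x13..0x14] <- [cd 20]
D1: mem[0x21..0x25] <- [97 9e ed d1 a2]
D2: mem[0x1d..0x1f] <- [f4 de 34]
D3: mem[0x12..0x17] <- [f4 de 34 fe 97 9e]
query mem[0x02]=0x19, mem[0x13]=0xde, mem[0x22]=0x9e, mem[0x12]=0xf4, mem[0x24]=0xd1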